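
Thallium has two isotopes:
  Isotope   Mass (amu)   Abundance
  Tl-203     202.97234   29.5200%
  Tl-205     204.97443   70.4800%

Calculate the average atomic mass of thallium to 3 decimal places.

Weight each isotope mass by its fractional abundance: 0.295200 × 202.97234 + 0.704800 × 204.97443
= 59.917435 + 144.465978 = 204.383413 amu

204.383 amu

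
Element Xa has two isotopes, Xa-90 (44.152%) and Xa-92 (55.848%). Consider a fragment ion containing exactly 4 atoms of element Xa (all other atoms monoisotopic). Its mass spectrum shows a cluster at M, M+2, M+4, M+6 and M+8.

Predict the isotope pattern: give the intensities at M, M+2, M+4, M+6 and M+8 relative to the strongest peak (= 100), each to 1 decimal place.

10.4 : 52.7 : 100.0 : 84.3 : 26.7

Expanding (0.44152 + 0.55848)^4:
P(M) = 0.44152^4 = 0.038002
P(M+2) = 4 × 0.44152^3 × 0.55848^1 = 0.192273
P(M+4) = 6 × 0.44152^2 × 0.55848^2 = 0.364810
P(M+6) = 4 × 0.44152^1 × 0.55848^3 = 0.307633
P(M+8) = 0.55848^4 = 0.097282
The M+4 peak is largest (0.364810); scaling to 100 gives 10.4 : 52.7 : 100.0 : 84.3 : 26.7.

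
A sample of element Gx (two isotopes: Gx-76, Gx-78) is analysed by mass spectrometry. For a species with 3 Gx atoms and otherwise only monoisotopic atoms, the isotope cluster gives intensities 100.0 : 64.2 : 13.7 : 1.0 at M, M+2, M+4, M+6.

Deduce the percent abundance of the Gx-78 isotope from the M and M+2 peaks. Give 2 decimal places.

17.63%

If p is the fraction of Gx that is Gx-76, then I(M+2)/I(M) = [C(3,1)·p^2·(1−p)] / p^3 = 3·(1−p)/p = 64.2/100.0 = 0.6420
(1−p)/p = 0.6420/3 = 0.2140  ⇒  p = 1/(1 + 0.2140) = 0.8237
Gx-76: 82.37%, Gx-78: 17.63%.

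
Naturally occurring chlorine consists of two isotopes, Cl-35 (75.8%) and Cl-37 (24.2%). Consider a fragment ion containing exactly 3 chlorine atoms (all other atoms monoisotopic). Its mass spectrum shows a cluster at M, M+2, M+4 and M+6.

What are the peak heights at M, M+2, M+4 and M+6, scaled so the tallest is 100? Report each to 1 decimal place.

Expanding (0.758 + 0.242)^3:
P(M) = 0.758^3 = 0.435520
P(M+2) = 3 × 0.758^2 × 0.242^1 = 0.417133
P(M+4) = 3 × 0.758^1 × 0.242^2 = 0.133175
P(M+6) = 0.242^3 = 0.014172
The M peak is largest (0.435520); scaling to 100 gives 100.0 : 95.8 : 30.6 : 3.3.

100.0 : 95.8 : 30.6 : 3.3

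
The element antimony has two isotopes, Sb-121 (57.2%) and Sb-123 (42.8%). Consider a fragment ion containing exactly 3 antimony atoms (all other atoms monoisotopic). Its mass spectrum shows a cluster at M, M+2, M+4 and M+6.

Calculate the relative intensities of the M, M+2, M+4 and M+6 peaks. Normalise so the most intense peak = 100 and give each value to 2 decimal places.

44.55 : 100.00 : 74.83 : 18.66

The 3 Sb atoms are independent, so intensities follow the terms of (0.572 + 0.428)^3.
P(M) = 0.572^3 = 0.187149
P(M+2) = 3 × 0.572^2 × 0.428^1 = 0.420104
P(M+4) = 3 × 0.572^1 × 0.428^2 = 0.314344
P(M+6) = 0.428^3 = 0.078403
The M+2 peak is largest (0.420104); scaling to 100 gives 44.55 : 100.00 : 74.83 : 18.66.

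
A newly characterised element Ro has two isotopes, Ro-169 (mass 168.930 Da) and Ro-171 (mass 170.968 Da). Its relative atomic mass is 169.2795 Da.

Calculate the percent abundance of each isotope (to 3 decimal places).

Let x be the fractional abundance of Ro-169; then Ro-171 has abundance 1 − x.
168.930·x + 170.968·(1 − x) = 169.2795
(168.930 − 170.968)·x = 169.2795 − 170.968
x = -1.6885 / -2.038 = 0.82851 → 82.851% Ro-169, 17.149% Ro-171.

Ro-169: 82.851%, Ro-171: 17.149%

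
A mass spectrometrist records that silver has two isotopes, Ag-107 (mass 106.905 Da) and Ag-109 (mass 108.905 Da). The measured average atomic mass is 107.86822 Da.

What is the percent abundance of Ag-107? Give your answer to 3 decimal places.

Let x be the fractional abundance of Ag-107; then Ag-109 has abundance 1 − x.
106.905·x + 108.905·(1 − x) = 107.86822
(106.905 − 108.905)·x = 107.86822 − 108.905
x = -1.03678 / -2.000 = 0.51839 → 51.839% Ag-107, 48.161% Ag-109.

51.839%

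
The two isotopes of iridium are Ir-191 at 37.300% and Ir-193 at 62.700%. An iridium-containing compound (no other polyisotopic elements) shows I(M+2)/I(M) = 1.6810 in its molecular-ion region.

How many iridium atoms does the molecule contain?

1

For n independent Ir atoms, I(M+2)/I(M) = n · (abundance Ir-193) / (abundance Ir-191) = n · 0.62700/0.37300.
n = 1.6810 × 0.37300/0.62700 = 1.00 ≈ 1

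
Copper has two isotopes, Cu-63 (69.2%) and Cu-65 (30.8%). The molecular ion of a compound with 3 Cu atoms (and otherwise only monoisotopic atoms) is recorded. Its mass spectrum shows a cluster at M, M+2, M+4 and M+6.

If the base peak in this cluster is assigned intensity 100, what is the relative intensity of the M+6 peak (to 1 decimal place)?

(0.692 + 0.308)^3 gives M 0.3314, M+2 0.4425, M+4 0.1969, M+6 0.0292; the largest is M+2.
P(M+2) = C(3,1) × 0.692^2 × 0.308^1 = 3 × 0.478864 × 0.3080 = 0.442470 (base)
P(M+6) = C(3,3) × 0.692^0 × 0.308^3 = 1 × 1.0000 × 0.02921811 = 0.029218
Relative intensity = 0.029218 / 0.442470 × 100 = 6.6

6.6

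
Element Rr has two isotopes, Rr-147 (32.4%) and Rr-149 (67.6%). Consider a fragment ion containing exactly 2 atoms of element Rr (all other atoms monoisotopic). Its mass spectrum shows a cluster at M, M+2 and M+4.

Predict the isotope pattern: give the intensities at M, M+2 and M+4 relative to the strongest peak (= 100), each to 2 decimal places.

Each Rr atom is independently Rr-147 (p = 0.324) or Rr-149 (q = 0.676); the cluster is the binomial expansion (p + q)^2.
P(M) = 0.324^2 = 0.104976
P(M+2) = 2 × 0.324^1 × 0.676^1 = 0.438048
P(M+4) = 0.676^2 = 0.456976
The M+4 peak is largest (0.456976); scaling to 100 gives 22.97 : 95.86 : 100.00.

22.97 : 95.86 : 100.00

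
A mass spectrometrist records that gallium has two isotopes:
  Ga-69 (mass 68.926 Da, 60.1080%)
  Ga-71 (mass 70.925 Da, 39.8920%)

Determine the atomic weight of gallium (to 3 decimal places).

69.723 Da

Ar = Σ fᵢ·mᵢ = 0.601080 × 68.926 + 0.398920 × 70.925
= 41.4300 + 28.2934 = 69.7234 Da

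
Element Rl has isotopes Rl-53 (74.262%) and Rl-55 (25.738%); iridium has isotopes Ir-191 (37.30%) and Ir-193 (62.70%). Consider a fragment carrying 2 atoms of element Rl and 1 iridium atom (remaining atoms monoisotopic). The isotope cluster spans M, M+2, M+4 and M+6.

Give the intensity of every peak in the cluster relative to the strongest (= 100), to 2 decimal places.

Element Rl pattern (n=2): 0.55148446 : 0.38227107 : 0.06624446
Iridium pattern (n=1): 0.3730 : 0.6270
Convolve the two distributions (both contribute in 2-u steps):
  M: 0.55148446×0.3730 = 0.205704
  M+2: 0.55148446×0.6270 + 0.38227107×0.3730 = 0.488368
  M+4: 0.38227107×0.6270 + 0.06624446×0.3730 = 0.264393
  M+6: 0.06624446×0.6270 = 0.041535
Scale to base peak (0.488368) = 100: 42.12 : 100.00 : 54.14 : 8.50

42.12 : 100.00 : 54.14 : 8.50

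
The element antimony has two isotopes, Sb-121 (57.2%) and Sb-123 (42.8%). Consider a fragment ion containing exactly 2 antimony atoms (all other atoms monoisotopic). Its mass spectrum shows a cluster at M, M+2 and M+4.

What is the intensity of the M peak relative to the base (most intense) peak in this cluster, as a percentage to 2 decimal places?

(0.572 + 0.428)^2 gives M 0.3272, M+2 0.4896, M+4 0.1832; the largest is M+2.
P(M+2) = C(2,1) × 0.572^1 × 0.428^1 = 2 × 0.5720 × 0.4280 = 0.489632 (base)
P(M) = C(2,0) × 0.572^2 × 0.428^0 = 1 × 0.327184 × 1.0000 = 0.327184
Relative intensity = 0.327184 / 0.489632 × 100 = 66.82

66.82%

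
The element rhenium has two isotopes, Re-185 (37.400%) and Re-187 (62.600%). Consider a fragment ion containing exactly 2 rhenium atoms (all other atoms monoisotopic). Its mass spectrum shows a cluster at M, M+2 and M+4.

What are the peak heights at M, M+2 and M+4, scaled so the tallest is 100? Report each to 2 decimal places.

Each Re atom is independently Re-185 (p = 0.37400) or Re-187 (q = 0.62600); the cluster is the binomial expansion (p + q)^2.
P(M) = 0.37400^2 = 0.139876
P(M+2) = 2 × 0.37400^1 × 0.62600^1 = 0.468248
P(M+4) = 0.62600^2 = 0.391876
The M+2 peak is largest (0.468248); scaling to 100 gives 29.87 : 100.00 : 83.69.

29.87 : 100.00 : 83.69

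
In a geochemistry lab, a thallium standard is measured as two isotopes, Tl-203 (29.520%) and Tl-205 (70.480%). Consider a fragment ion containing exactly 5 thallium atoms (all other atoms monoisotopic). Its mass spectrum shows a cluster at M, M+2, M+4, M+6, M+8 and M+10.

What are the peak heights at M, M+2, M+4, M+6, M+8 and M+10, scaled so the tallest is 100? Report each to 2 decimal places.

Expanding (0.29520 + 0.70480)^5:
P(M) = 0.29520^5 = 0.002242
P(M+2) = 5 × 0.29520^4 × 0.70480^1 = 0.026761
P(M+4) = 10 × 0.29520^3 × 0.70480^2 = 0.127785
P(M+6) = 10 × 0.29520^2 × 0.70480^3 = 0.305092
P(M+8) = 5 × 0.29520^1 × 0.70480^4 = 0.364208
P(M+10) = 0.70480^5 = 0.173912
The M+8 peak is largest (0.364208); scaling to 100 gives 0.62 : 7.35 : 35.09 : 83.77 : 100.00 : 47.75.

0.62 : 7.35 : 35.09 : 83.77 : 100.00 : 47.75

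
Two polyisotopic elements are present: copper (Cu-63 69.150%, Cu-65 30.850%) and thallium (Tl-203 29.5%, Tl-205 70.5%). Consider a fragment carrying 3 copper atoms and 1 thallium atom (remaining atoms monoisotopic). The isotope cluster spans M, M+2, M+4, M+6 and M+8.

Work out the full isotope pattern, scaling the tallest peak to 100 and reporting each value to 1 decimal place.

Copper pattern (n=3): 0.33065611 : 0.44254842 : 0.19743483 : 0.02936064
Thallium pattern (n=1): 0.2950 : 0.7050
Convolve the two distributions (both contribute in 2-u steps):
  M: 0.33065611×0.2950 = 0.097544
  M+2: 0.33065611×0.7050 + 0.44254842×0.2950 = 0.363664
  M+4: 0.44254842×0.7050 + 0.19743483×0.2950 = 0.370240
  M+6: 0.19743483×0.7050 + 0.02936064×0.2950 = 0.147853
  M+8: 0.02936064×0.7050 = 0.020699
Scale to base peak (0.370240) = 100: 26.3 : 98.2 : 100.0 : 39.9 : 5.6

26.3 : 98.2 : 100.0 : 39.9 : 5.6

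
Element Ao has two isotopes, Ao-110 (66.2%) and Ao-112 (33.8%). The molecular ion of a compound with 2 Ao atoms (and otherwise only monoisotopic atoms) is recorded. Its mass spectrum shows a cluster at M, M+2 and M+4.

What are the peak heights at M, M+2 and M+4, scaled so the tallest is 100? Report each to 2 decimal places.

97.93 : 100.00 : 25.53

Expanding (0.662 + 0.338)^2:
P(M) = 0.662^2 = 0.438244
P(M+2) = 2 × 0.662^1 × 0.338^1 = 0.447512
P(M+4) = 0.338^2 = 0.114244
The M+2 peak is largest (0.447512); scaling to 100 gives 97.93 : 100.00 : 25.53.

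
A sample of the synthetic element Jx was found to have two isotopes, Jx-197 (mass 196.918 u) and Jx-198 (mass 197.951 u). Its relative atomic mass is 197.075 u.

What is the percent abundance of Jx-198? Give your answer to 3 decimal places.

15.198%

Writing the weighted mean with unknown fraction x of Jx-197:
196.918·x + 197.951·(1 − x) = 197.075
(196.918 − 197.951)·x = 197.075 − 197.951
x = -0.876 / -1.033 = 0.84802 → 84.802% Jx-197, 15.198% Jx-198.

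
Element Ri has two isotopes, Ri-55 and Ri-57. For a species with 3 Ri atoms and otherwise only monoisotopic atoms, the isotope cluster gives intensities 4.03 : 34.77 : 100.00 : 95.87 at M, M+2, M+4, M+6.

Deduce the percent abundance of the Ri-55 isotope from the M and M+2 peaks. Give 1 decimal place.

25.8%

Let p = fractional abundance of Ri-55. I(M+2)/I(M) = [C(3,1)·p^2·(1−p)] / p^3 = 3·(1−p)/p = 34.77/4.03 = 8.6278
(1−p)/p = 8.6278/3 = 2.8759  ⇒  p = 1/(1 + 2.8759) = 0.2580
Ri-55: 25.8%, Ri-57: 74.2%.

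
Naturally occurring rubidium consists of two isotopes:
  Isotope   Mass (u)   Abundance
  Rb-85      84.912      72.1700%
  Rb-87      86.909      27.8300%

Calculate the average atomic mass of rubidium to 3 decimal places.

85.468 u

Average mass = Σ (abundance × isotope mass) = 0.721700 × 84.912 + 0.278300 × 86.909
= 61.2810 + 24.1868 = 85.4678 u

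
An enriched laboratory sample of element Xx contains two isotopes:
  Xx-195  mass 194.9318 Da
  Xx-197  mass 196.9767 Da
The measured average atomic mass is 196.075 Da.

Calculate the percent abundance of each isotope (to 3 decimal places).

Xx-195: 44.095%, Xx-197: 55.905%

With x = fraction of Xx-195 (so Xx-197 is 1 − x):
194.9318·x + 196.9767·(1 − x) = 196.075
(194.9318 − 196.9767)·x = 196.075 − 196.9767
x = -0.9017 / -2.0449 = 0.44095 → 44.095% Xx-195, 55.905% Xx-197.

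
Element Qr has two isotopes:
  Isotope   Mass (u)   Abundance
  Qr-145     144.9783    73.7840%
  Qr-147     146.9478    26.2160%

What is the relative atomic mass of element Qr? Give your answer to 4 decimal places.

145.4946 u

Average mass = Σ (abundance × isotope mass) = 0.737840 × 144.9783 + 0.262160 × 146.9478
= 106.97079 + 38.52384 = 145.49463 u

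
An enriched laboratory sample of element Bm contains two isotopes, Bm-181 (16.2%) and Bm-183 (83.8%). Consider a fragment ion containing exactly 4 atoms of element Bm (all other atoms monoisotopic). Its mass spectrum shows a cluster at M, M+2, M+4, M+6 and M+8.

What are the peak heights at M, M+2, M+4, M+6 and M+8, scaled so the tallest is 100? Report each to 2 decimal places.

Each Bm atom is independently Bm-181 (p = 0.162) or Bm-183 (q = 0.838); the cluster is the binomial expansion (p + q)^4.
P(M) = 0.162^4 = 0.000689
P(M+2) = 4 × 0.162^3 × 0.838^1 = 0.014251
P(M+4) = 6 × 0.162^2 × 0.838^2 = 0.110578
P(M+6) = 4 × 0.162^1 × 0.838^3 = 0.381335
P(M+8) = 0.838^4 = 0.493147
The M+8 peak is largest (0.493147); scaling to 100 gives 0.14 : 2.89 : 22.42 : 77.33 : 100.00.

0.14 : 2.89 : 22.42 : 77.33 : 100.00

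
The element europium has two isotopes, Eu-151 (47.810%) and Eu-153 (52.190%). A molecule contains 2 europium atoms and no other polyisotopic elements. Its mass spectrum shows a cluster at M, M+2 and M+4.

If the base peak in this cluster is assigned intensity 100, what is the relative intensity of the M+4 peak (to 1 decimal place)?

54.6

(0.47810 + 0.52190)^2 gives M 0.2286, M+2 0.4990, M+4 0.2724; the largest is M+2.
P(M+2) = C(2,1) × 0.47810^1 × 0.52190^1 = 2 × 0.4781 × 0.5219 = 0.499041 (base)
P(M+4) = C(2,2) × 0.47810^0 × 0.52190^2 = 1 × 1.0000 × 0.27237961 = 0.272380
Relative intensity = 0.272380 / 0.499041 × 100 = 54.6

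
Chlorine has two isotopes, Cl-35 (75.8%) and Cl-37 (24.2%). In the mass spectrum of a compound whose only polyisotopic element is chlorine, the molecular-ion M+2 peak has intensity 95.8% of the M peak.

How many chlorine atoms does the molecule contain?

3

For n independent Cl atoms, I(M+2)/I(M) = n · (abundance Cl-37) / (abundance Cl-35) = n · 0.242/0.758.
n = 0.958 × 0.758/0.242 = 3.00 ≈ 3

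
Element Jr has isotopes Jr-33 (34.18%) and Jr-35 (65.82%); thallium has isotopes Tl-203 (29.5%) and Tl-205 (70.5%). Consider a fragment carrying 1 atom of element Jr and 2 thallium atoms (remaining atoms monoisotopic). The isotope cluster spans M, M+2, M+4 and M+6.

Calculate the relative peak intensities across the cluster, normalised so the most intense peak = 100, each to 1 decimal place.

6.7 : 45.0 : 100.0 : 73.7

Element Jr pattern (n=1): 0.3418 : 0.6582
Thallium pattern (n=2): 0.087025 : 0.41595 : 0.497025
Convolve the two distributions (both contribute in 2-u steps):
  M: 0.3418×0.087025 = 0.029745
  M+2: 0.3418×0.41595 + 0.6582×0.087025 = 0.199452
  M+4: 0.3418×0.497025 + 0.6582×0.41595 = 0.443661
  M+6: 0.6582×0.497025 = 0.327142
Scale to base peak (0.443661) = 100: 6.7 : 45.0 : 100.0 : 73.7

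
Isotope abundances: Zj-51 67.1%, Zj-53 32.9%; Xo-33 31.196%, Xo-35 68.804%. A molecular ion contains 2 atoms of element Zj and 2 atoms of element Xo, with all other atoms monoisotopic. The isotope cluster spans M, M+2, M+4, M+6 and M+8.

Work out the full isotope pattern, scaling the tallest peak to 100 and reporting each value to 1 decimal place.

Element Zj pattern (n=2): 0.450241 : 0.441518 : 0.108241
Element Xo pattern (n=2): 0.09731904 : 0.42928192 : 0.47339904
Convolve the two distributions (both contribute in 2-u steps):
  M: 0.450241×0.09731904 = 0.043817
  M+2: 0.450241×0.42928192 + 0.441518×0.09731904 = 0.236248
  M+4: 0.450241×0.47339904 + 0.441518×0.42928192 + 0.108241×0.09731904 = 0.413213
  M+6: 0.441518×0.47339904 + 0.108241×0.42928192 = 0.255480
  M+8: 0.108241×0.47339904 = 0.051241
Scale to base peak (0.413213) = 100: 10.6 : 57.2 : 100.0 : 61.8 : 12.4

10.6 : 57.2 : 100.0 : 61.8 : 12.4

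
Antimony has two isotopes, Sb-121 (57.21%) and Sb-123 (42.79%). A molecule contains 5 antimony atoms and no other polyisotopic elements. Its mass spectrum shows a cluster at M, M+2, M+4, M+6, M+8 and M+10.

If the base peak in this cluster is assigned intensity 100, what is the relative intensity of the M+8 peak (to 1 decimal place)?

Binomial terms of (0.5721 + 0.4279)^5: M 0.0613, M+2 0.2292, M+4 0.3428, M+6 0.2564, M+8 0.0959, M+10 0.0143 → M+4 is the base peak.
P(M+4) = C(5,2) × 0.5721^3 × 0.4279^2 = 10 × 0.18724742 × 0.18309841 = 0.342847 (base)
P(M+8) = C(5,4) × 0.5721^1 × 0.4279^4 = 5 × 0.5721 × 0.03352503 = 0.095898
Relative intensity = 0.095898 / 0.342847 × 100 = 28.0

28.0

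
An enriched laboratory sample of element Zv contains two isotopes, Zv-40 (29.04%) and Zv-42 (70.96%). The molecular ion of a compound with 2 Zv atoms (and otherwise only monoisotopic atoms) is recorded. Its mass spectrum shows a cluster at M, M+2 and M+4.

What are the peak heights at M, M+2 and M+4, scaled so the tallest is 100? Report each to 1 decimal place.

Each Zv atom is independently Zv-40 (p = 0.2904) or Zv-42 (q = 0.7096); the cluster is the binomial expansion (p + q)^2.
P(M) = 0.2904^2 = 0.084332
P(M+2) = 2 × 0.2904^1 × 0.7096^1 = 0.412136
P(M+4) = 0.7096^2 = 0.503532
The M+4 peak is largest (0.503532); scaling to 100 gives 16.7 : 81.8 : 100.0.

16.7 : 81.8 : 100.0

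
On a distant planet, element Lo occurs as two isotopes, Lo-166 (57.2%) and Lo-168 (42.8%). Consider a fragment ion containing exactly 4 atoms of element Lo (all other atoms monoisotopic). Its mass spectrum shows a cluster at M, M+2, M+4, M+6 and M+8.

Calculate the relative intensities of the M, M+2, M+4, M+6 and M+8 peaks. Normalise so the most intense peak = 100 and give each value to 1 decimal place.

29.8 : 89.1 : 100.0 : 49.9 : 9.3

Expanding (0.572 + 0.428)^4:
P(M) = 0.572^4 = 0.107049
P(M+2) = 4 × 0.572^3 × 0.428^1 = 0.320400
P(M+4) = 6 × 0.572^2 × 0.428^2 = 0.359609
P(M+6) = 4 × 0.572^1 × 0.428^3 = 0.179385
P(M+8) = 0.428^4 = 0.033556
The M+4 peak is largest (0.359609); scaling to 100 gives 29.8 : 89.1 : 100.0 : 49.9 : 9.3.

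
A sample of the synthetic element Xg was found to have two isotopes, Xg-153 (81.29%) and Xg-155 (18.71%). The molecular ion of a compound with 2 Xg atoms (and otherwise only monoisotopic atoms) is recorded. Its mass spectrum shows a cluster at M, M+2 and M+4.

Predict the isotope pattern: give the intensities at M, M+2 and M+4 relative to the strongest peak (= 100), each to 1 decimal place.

The 2 Xg atoms are independent, so intensities follow the terms of (0.8129 + 0.1871)^2.
P(M) = 0.8129^2 = 0.660806
P(M+2) = 2 × 0.8129^1 × 0.1871^1 = 0.304187
P(M+4) = 0.1871^2 = 0.035006
The M peak is largest (0.660806); scaling to 100 gives 100.0 : 46.0 : 5.3.

100.0 : 46.0 : 5.3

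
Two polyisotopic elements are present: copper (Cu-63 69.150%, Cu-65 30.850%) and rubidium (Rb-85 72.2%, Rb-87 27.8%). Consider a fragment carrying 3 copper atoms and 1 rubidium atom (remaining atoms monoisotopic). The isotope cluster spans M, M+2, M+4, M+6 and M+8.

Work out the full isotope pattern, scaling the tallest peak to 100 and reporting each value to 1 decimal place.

Copper pattern (n=3): 0.33065611 : 0.44254842 : 0.19743483 : 0.02936064
Rubidium pattern (n=1): 0.7220 : 0.2780
Convolve the two distributions (both contribute in 2-u steps):
  M: 0.33065611×0.7220 = 0.238734
  M+2: 0.33065611×0.2780 + 0.44254842×0.7220 = 0.411442
  M+4: 0.44254842×0.2780 + 0.19743483×0.7220 = 0.265576
  M+6: 0.19743483×0.2780 + 0.02936064×0.7220 = 0.076085
  M+8: 0.02936064×0.2780 = 0.008162
Scale to base peak (0.411442) = 100: 58.0 : 100.0 : 64.5 : 18.5 : 2.0

58.0 : 100.0 : 64.5 : 18.5 : 2.0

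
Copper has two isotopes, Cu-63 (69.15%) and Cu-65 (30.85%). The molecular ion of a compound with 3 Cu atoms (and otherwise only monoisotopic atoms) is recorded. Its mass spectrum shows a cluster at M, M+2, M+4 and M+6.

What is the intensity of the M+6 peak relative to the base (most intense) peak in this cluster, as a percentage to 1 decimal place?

6.6%

Binomial terms of (0.6915 + 0.3085)^3: M 0.3307, M+2 0.4425, M+4 0.1974, M+6 0.0294 → M+2 is the base peak.
P(M+2) = C(3,1) × 0.6915^2 × 0.3085^1 = 3 × 0.47817225 × 0.3085 = 0.442548 (base)
P(M+6) = C(3,3) × 0.6915^0 × 0.3085^3 = 1 × 1.0000 × 0.02936064 = 0.029361
Relative intensity = 0.029361 / 0.442548 × 100 = 6.6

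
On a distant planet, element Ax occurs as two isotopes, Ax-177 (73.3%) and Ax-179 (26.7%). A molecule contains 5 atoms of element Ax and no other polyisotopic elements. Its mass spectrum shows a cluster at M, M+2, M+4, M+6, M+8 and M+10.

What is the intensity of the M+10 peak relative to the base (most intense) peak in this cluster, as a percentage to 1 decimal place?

Term probabilities: M 0.2116, M+2 0.3854, M+4 0.2808, M+6 0.1023, M+8 0.0186, M+10 0.0014. Base peak = M+2.
P(M+2) = C(5,1) × 0.733^4 × 0.267^1 = 5 × 0.28867947 × 0.2670 = 0.385387 (base)
P(M+10) = C(5,5) × 0.733^0 × 0.267^5 = 1 × 1.0000 × 0.00135693 = 0.001357
Relative intensity = 0.001357 / 0.385387 × 100 = 0.4

0.4%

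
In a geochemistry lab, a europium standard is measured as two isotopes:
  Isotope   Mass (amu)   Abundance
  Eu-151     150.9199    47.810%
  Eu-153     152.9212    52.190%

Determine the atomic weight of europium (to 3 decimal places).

Weight each isotope mass by its fractional abundance: 0.47810 × 150.9199 + 0.52190 × 152.9212
= 72.15480 + 79.80957 = 151.96437 amu

151.964 amu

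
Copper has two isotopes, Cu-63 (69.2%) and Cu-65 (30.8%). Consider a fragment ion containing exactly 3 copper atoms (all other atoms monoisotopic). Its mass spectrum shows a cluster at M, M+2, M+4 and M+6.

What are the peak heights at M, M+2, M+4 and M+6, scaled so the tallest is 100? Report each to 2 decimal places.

The 3 Cu atoms are independent, so intensities follow the terms of (0.692 + 0.308)^3.
P(M) = 0.692^3 = 0.331374
P(M+2) = 3 × 0.692^2 × 0.308^1 = 0.442470
P(M+4) = 3 × 0.692^1 × 0.308^2 = 0.196938
P(M+6) = 0.308^3 = 0.029218
The M+2 peak is largest (0.442470); scaling to 100 gives 74.89 : 100.00 : 44.51 : 6.60.

74.89 : 100.00 : 44.51 : 6.60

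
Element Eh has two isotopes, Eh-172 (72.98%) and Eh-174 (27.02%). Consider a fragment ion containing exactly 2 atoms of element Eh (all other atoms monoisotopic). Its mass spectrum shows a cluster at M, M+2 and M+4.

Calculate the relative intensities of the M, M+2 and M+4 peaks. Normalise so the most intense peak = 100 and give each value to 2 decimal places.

Each Eh atom is independently Eh-172 (p = 0.7298) or Eh-174 (q = 0.2702); the cluster is the binomial expansion (p + q)^2.
P(M) = 0.7298^2 = 0.532608
P(M+2) = 2 × 0.7298^1 × 0.2702^1 = 0.394384
P(M+4) = 0.2702^2 = 0.073008
The M peak is largest (0.532608); scaling to 100 gives 100.00 : 74.05 : 13.71.

100.00 : 74.05 : 13.71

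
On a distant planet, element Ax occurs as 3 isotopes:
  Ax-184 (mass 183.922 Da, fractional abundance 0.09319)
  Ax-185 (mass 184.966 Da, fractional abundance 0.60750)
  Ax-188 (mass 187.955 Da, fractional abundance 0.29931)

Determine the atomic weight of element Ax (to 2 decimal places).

185.76 Da

The abundance-weighted mean is 0.09319 × 183.922 + 0.60750 × 184.966 + 0.29931 × 187.955
= 17.1397 + 112.3668 + 56.2568 = 185.7633 Da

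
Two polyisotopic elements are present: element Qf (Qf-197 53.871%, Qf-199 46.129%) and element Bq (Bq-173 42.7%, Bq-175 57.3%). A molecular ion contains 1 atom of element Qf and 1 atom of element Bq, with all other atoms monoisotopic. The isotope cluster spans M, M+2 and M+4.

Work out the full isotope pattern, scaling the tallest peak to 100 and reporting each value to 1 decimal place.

Element Qf pattern (n=1): 0.53871 : 0.46129
Element Bq pattern (n=1): 0.4270 : 0.5730
Convolve the two distributions (both contribute in 2-u steps):
  M: 0.53871×0.4270 = 0.230029
  M+2: 0.53871×0.5730 + 0.46129×0.4270 = 0.505652
  M+4: 0.46129×0.5730 = 0.264319
Scale to base peak (0.505652) = 100: 45.5 : 100.0 : 52.3

45.5 : 100.0 : 52.3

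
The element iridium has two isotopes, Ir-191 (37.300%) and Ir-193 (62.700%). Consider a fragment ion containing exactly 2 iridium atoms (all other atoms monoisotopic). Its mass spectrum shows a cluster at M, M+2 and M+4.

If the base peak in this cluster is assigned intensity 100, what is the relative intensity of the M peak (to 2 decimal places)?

Term probabilities: M 0.1391, M+2 0.4677, M+4 0.3931. Base peak = M+2.
P(M+2) = C(2,1) × 0.37300^1 × 0.62700^1 = 2 × 0.3730 × 0.6270 = 0.467742 (base)
P(M) = C(2,0) × 0.37300^2 × 0.62700^0 = 1 × 0.139129 × 1.0000 = 0.139129
Relative intensity = 0.139129 / 0.467742 × 100 = 29.74

29.74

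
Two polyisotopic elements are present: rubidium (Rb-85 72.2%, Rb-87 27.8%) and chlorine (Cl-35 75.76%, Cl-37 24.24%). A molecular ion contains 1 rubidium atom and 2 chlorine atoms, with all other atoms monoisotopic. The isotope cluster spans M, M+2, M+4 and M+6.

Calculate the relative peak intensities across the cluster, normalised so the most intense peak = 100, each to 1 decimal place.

Rubidium pattern (n=1): 0.7220 : 0.2780
Chlorine pattern (n=2): 0.57395776 : 0.36728448 : 0.05875776
Convolve the two distributions (both contribute in 2-u steps):
  M: 0.7220×0.57395776 = 0.414398
  M+2: 0.7220×0.36728448 + 0.2780×0.57395776 = 0.424740
  M+4: 0.7220×0.05875776 + 0.2780×0.36728448 = 0.144528
  M+6: 0.2780×0.05875776 = 0.016335
Scale to base peak (0.424740) = 100: 97.6 : 100.0 : 34.0 : 3.8

97.6 : 100.0 : 34.0 : 3.8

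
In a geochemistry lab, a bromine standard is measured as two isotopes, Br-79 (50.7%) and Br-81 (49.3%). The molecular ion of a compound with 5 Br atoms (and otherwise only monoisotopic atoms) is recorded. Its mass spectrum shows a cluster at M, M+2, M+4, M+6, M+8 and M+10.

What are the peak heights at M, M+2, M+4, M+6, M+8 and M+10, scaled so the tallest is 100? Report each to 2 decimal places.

10.58 : 51.42 : 100.00 : 97.24 : 47.28 : 9.19

Expanding (0.507 + 0.493)^5:
P(M) = 0.507^5 = 0.033500
P(M+2) = 5 × 0.507^4 × 0.493^1 = 0.162873
P(M+4) = 10 × 0.507^3 × 0.493^2 = 0.316751
P(M+6) = 10 × 0.507^2 × 0.493^3 = 0.308004
P(M+8) = 5 × 0.507^1 × 0.493^4 = 0.149750
P(M+10) = 0.493^5 = 0.029123
The M+4 peak is largest (0.316751); scaling to 100 gives 10.58 : 51.42 : 100.00 : 97.24 : 47.28 : 9.19.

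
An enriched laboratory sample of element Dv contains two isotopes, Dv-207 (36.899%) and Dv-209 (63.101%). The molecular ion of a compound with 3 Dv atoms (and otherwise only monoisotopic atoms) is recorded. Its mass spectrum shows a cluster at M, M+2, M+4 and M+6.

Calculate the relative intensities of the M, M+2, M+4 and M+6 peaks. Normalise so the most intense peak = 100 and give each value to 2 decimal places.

Each Dv atom is independently Dv-207 (p = 0.36899) or Dv-209 (q = 0.63101); the cluster is the binomial expansion (p + q)^3.
P(M) = 0.36899^3 = 0.050239
P(M+2) = 3 × 0.36899^2 × 0.63101^1 = 0.257743
P(M+4) = 3 × 0.36899^1 × 0.63101^2 = 0.440766
P(M+6) = 0.63101^3 = 0.251252
The M+4 peak is largest (0.440766); scaling to 100 gives 11.40 : 58.48 : 100.00 : 57.00.

11.40 : 58.48 : 100.00 : 57.00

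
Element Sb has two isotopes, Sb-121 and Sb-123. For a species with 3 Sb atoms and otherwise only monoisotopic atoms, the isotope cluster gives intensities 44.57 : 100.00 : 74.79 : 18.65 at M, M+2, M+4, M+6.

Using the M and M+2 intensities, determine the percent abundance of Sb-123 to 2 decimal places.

Write p for the Sb-121 fraction. I(M+2)/I(M) = [C(3,1)·p^2·(1−p)] / p^3 = 3·(1−p)/p = 100.00/44.57 = 2.2437
(1−p)/p = 2.2437/3 = 0.7479  ⇒  p = 1/(1 + 0.7479) = 0.5721
Sb-121: 57.21%, Sb-123: 42.79%.

42.79%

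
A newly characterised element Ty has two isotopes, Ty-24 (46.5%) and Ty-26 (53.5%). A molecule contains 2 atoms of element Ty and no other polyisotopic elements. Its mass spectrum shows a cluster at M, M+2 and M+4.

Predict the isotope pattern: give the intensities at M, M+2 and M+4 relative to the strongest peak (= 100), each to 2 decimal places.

The 2 Ty atoms are independent, so intensities follow the terms of (0.465 + 0.535)^2.
P(M) = 0.465^2 = 0.216225
P(M+2) = 2 × 0.465^1 × 0.535^1 = 0.497550
P(M+4) = 0.535^2 = 0.286225
The M+2 peak is largest (0.497550); scaling to 100 gives 43.46 : 100.00 : 57.53.

43.46 : 100.00 : 57.53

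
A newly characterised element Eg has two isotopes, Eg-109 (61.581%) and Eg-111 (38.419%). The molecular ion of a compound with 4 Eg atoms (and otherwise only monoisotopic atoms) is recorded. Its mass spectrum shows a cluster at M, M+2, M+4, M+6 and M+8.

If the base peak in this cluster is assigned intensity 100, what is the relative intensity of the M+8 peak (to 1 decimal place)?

Binomial terms of (0.61581 + 0.38419)^4: M 0.1438, M+2 0.3589, M+4 0.3358, M+6 0.1397, M+8 0.0218 → M+2 is the base peak.
P(M+2) = C(4,1) × 0.61581^3 × 0.38419^1 = 4 × 0.23352867 × 0.38419 = 0.358878 (base)
P(M+8) = C(4,4) × 0.61581^0 × 0.38419^4 = 1 × 1.0000 × 0.02178634 = 0.021786
Relative intensity = 0.021786 / 0.358878 × 100 = 6.1

6.1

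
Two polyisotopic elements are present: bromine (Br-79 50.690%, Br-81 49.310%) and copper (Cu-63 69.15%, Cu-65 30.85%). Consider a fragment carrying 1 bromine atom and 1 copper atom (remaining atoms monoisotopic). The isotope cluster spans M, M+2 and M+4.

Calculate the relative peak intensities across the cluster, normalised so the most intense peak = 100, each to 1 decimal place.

Bromine pattern (n=1): 0.5069 : 0.4931
Copper pattern (n=1): 0.6915 : 0.3085
Convolve the two distributions (both contribute in 2-u steps):
  M: 0.5069×0.6915 = 0.350521
  M+2: 0.5069×0.3085 + 0.4931×0.6915 = 0.497357
  M+4: 0.4931×0.3085 = 0.152121
Scale to base peak (0.497357) = 100: 70.5 : 100.0 : 30.6

70.5 : 100.0 : 30.6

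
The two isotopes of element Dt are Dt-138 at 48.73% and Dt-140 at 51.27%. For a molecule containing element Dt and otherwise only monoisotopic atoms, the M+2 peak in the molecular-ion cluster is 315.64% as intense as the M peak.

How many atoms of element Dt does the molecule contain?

For n independent Dt atoms, I(M+2)/I(M) = n · (abundance Dt-140) / (abundance Dt-138) = n · 0.5127/0.4873.
n = 3.1564 × 0.4873/0.5127 = 3.00 ≈ 3

3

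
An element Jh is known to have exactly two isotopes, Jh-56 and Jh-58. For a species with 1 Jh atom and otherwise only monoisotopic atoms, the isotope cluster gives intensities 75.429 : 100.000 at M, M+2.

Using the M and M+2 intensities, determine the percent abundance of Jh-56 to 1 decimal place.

43.0%

Let p = fractional abundance of Jh-56. I(M+2)/I(M) = [C(1,1)·p^0·(1−p)] / p^1 = 1·(1−p)/p = 100.000/75.429 = 1.3258
(1−p)/p = 1.3258/1 = 1.3258  ⇒  p = 1/(1 + 1.3258) = 0.4300
Jh-56: 43.0%, Jh-58: 57.0%.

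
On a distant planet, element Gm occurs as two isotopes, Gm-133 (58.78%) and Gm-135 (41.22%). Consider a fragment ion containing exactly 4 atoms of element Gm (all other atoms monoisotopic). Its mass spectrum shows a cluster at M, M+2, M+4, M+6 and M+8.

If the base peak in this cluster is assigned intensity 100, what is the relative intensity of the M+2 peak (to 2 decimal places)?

95.07

(0.5878 + 0.4122)^4 gives M 0.1194, M+2 0.3349, M+4 0.3522, M+6 0.1647, M+8 0.0289; the largest is M+4.
P(M+4) = C(4,2) × 0.5878^2 × 0.4122^2 = 6 × 0.34550884 × 0.16990884 = 0.352230 (base)
P(M+2) = C(4,1) × 0.5878^3 × 0.4122^1 = 4 × 0.2030901 × 0.4122 = 0.334855
Relative intensity = 0.334855 / 0.352230 × 100 = 95.07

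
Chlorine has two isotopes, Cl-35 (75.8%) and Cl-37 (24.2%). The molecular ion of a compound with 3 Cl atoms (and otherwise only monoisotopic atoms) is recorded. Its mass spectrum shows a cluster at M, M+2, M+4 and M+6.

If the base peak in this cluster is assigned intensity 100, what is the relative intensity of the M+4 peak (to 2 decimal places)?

30.58

Term probabilities: M 0.4355, M+2 0.4171, M+4 0.1332, M+6 0.0142. Base peak = M.
P(M) = C(3,0) × 0.758^3 × 0.242^0 = 1 × 0.43551951 × 1.0000 = 0.435520 (base)
P(M+4) = C(3,2) × 0.758^1 × 0.242^2 = 3 × 0.7580 × 0.058564 = 0.133175
Relative intensity = 0.133175 / 0.435520 × 100 = 30.58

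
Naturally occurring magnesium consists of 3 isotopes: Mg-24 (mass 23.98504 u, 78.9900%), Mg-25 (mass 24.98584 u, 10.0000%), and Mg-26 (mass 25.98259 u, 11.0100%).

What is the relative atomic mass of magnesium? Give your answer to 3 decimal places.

24.305 u

Ar = Σ fᵢ·mᵢ = 0.789900 × 23.98504 + 0.100000 × 24.98584 + 0.110100 × 25.98259
= 18.945783 + 2.498584 + 2.860683 = 24.305050 u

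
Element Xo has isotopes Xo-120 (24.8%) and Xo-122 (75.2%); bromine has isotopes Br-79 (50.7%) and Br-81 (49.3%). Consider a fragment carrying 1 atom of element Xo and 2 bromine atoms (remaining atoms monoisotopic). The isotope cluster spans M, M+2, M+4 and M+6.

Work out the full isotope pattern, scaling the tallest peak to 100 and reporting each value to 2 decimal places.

14.61 : 72.74 : 100.00 : 41.90

Element Xo pattern (n=1): 0.2480 : 0.7520
Bromine pattern (n=2): 0.257049 : 0.499902 : 0.243049
Convolve the two distributions (both contribute in 2-u steps):
  M: 0.2480×0.257049 = 0.063748
  M+2: 0.2480×0.499902 + 0.7520×0.257049 = 0.317277
  M+4: 0.2480×0.243049 + 0.7520×0.499902 = 0.436202
  M+6: 0.7520×0.243049 = 0.182773
Scale to base peak (0.436202) = 100: 14.61 : 72.74 : 100.00 : 41.90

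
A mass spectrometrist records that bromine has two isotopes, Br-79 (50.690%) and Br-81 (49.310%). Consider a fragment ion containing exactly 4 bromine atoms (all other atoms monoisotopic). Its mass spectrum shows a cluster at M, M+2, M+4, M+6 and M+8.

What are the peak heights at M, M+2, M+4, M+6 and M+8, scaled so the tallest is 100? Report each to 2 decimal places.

17.61 : 68.53 : 100.00 : 64.85 : 15.77

Expanding (0.50690 + 0.49310)^4:
P(M) = 0.50690^4 = 0.066022
P(M+2) = 4 × 0.50690^3 × 0.49310^1 = 0.256899
P(M+4) = 6 × 0.50690^2 × 0.49310^2 = 0.374857
P(M+6) = 4 × 0.50690^1 × 0.49310^3 = 0.243101
P(M+8) = 0.49310^4 = 0.059121
The M+4 peak is largest (0.374857); scaling to 100 gives 17.61 : 68.53 : 100.00 : 64.85 : 15.77.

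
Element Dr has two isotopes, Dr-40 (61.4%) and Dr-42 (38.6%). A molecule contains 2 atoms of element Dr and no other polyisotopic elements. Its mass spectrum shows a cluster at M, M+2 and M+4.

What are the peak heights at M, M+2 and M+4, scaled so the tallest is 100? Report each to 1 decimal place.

Each Dr atom is independently Dr-40 (p = 0.614) or Dr-42 (q = 0.386); the cluster is the binomial expansion (p + q)^2.
P(M) = 0.614^2 = 0.376996
P(M+2) = 2 × 0.614^1 × 0.386^1 = 0.474008
P(M+4) = 0.386^2 = 0.148996
The M+2 peak is largest (0.474008); scaling to 100 gives 79.5 : 100.0 : 31.4.

79.5 : 100.0 : 31.4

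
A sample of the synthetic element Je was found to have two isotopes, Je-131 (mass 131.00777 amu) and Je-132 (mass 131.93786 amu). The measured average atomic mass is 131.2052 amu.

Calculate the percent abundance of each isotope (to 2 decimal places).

Je-131: 78.77%, Je-132: 21.23%

Writing the weighted mean with unknown fraction x of Je-131:
131.00777·x + 131.93786·(1 − x) = 131.2052
(131.00777 − 131.93786)·x = 131.2052 − 131.93786
x = -0.73266 / -0.93009 = 0.78773 → 78.77% Je-131, 21.23% Je-132.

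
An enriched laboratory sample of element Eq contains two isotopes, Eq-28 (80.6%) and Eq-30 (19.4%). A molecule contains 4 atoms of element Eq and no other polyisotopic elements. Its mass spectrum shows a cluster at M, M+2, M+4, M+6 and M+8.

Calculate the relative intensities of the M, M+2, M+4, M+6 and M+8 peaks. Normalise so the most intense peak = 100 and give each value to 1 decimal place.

Each Eq atom is independently Eq-28 (p = 0.806) or Eq-30 (q = 0.194); the cluster is the binomial expansion (p + q)^4.
P(M) = 0.806^4 = 0.422027
P(M+2) = 4 × 0.806^3 × 0.194^1 = 0.406319
P(M+4) = 6 × 0.806^2 × 0.194^2 = 0.146698
P(M+6) = 4 × 0.806^1 × 0.194^3 = 0.023540
P(M+8) = 0.194^4 = 0.001416
The M peak is largest (0.422027); scaling to 100 gives 100.0 : 96.3 : 34.8 : 5.6 : 0.3.

100.0 : 96.3 : 34.8 : 5.6 : 0.3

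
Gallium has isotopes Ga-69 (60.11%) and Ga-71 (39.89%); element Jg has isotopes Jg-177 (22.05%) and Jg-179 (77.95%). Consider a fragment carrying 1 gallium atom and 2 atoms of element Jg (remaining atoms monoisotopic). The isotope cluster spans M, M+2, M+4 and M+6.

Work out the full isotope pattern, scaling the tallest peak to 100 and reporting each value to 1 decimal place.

Gallium pattern (n=1): 0.6011 : 0.3989
Element Jg pattern (n=2): 0.04862025 : 0.3437595 : 0.60762025
Convolve the two distributions (both contribute in 2-u steps):
  M: 0.6011×0.04862025 = 0.029226
  M+2: 0.6011×0.3437595 + 0.3989×0.04862025 = 0.226028
  M+4: 0.6011×0.60762025 + 0.3989×0.3437595 = 0.502366
  M+6: 0.3989×0.60762025 = 0.242380
Scale to base peak (0.502366) = 100: 5.8 : 45.0 : 100.0 : 48.2

5.8 : 45.0 : 100.0 : 48.2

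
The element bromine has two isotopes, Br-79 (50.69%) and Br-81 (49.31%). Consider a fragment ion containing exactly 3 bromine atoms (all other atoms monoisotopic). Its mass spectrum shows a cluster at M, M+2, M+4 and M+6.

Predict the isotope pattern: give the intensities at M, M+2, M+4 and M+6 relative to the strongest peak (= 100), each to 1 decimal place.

The 3 Br atoms are independent, so intensities follow the terms of (0.5069 + 0.4931)^3.
P(M) = 0.5069^3 = 0.130247
P(M+2) = 3 × 0.5069^2 × 0.4931^1 = 0.380103
P(M+4) = 3 × 0.5069^1 × 0.4931^2 = 0.369755
P(M+6) = 0.4931^3 = 0.119896
The M+2 peak is largest (0.380103); scaling to 100 gives 34.3 : 100.0 : 97.3 : 31.5.

34.3 : 100.0 : 97.3 : 31.5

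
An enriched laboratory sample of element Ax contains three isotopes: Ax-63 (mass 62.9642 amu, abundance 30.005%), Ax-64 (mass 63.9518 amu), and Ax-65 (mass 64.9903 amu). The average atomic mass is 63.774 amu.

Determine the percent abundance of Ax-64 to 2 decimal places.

The remaining 69.995% is split between Ax-64 (fraction x) and Ax-65 (fraction 0.69995 − x).
Substituting: 63.9518x + 64.9903(0.69995 − x) = 44.88159179
(63.9518 − 64.9903)x = -0.608368695  ⇒  x = 0.58581, y = 0.11414
Ax-64: 58.58%, Ax-65: 11.41%.

58.58%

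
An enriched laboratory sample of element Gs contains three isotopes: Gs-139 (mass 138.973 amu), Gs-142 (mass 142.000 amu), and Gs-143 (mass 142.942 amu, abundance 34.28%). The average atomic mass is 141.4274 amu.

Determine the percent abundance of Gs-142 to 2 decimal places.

36.14%

Let x and y be the fractions of Gs-139 and Gs-142. Then x + y = 1 − 0.3428 = 0.6572 and 138.973x + 142.000y = 141.4274 − 0.3428×142.942 = 92.4268824.
Substituting: 138.973x + 142.000(0.6572 − x) = 92.4268824
(138.973 − 142.000)x = -0.8955176  ⇒  x = 0.29584, y = 0.36136
Gs-139: 29.58%, Gs-142: 36.14%.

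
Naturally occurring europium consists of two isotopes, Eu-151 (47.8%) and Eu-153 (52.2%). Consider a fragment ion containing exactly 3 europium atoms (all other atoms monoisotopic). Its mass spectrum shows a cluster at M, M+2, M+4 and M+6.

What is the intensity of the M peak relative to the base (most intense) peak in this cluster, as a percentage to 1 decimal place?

28.0%

Term probabilities: M 0.1092, M+2 0.3578, M+4 0.3907, M+6 0.1422. Base peak = M+4.
P(M+4) = C(3,2) × 0.478^1 × 0.522^2 = 3 × 0.4780 × 0.272484 = 0.390742 (base)
P(M) = C(3,0) × 0.478^3 × 0.522^0 = 1 × 0.10921535 × 1.0000 = 0.109215
Relative intensity = 0.109215 / 0.390742 × 100 = 28.0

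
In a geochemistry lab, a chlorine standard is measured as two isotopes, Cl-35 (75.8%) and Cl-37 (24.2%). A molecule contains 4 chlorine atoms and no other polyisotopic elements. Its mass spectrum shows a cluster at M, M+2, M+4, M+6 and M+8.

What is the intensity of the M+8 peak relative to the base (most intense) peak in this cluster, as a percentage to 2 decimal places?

0.81%

Binomial terms of (0.758 + 0.242)^4: M 0.3301, M+2 0.4216, M+4 0.2019, M+6 0.0430, M+8 0.0034 → M+2 is the base peak.
P(M+2) = C(4,1) × 0.758^3 × 0.242^1 = 4 × 0.43551951 × 0.2420 = 0.421583 (base)
P(M+8) = C(4,4) × 0.758^0 × 0.242^4 = 1 × 1.0000 × 0.00342974 = 0.003430
Relative intensity = 0.003430 / 0.421583 × 100 = 0.81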